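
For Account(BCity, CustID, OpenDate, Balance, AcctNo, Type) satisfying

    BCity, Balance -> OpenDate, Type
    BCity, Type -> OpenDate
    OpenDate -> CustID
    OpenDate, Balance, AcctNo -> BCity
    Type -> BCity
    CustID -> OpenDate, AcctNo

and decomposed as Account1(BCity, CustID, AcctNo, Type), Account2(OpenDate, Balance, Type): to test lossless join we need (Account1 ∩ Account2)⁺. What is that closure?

Account1 ∩ Account2 = {Type}.
Type → BCity applies, adding BCity
BCity, Type → OpenDate applies, adding OpenDate
OpenDate → CustID applies, adding CustID
CustID → OpenDate, AcctNo applies, adding AcctNo
Closure: {BCity, CustID, OpenDate, AcctNo, Type}.

BCity, CustID, OpenDate, AcctNo, Type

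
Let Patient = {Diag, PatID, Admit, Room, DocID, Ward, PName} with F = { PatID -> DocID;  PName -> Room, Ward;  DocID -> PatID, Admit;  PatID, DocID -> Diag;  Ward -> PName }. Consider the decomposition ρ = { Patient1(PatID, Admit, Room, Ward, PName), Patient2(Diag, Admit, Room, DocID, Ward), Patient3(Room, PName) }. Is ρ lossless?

No

Chase test. Columns are Diag, PatID, Admit, Room, DocID, Ward, PName; row i has aⱼ where attribute j ∈ Patienti, else bᵢⱼ.
Initial tableau (one row per fragment):
  row 1: b11 a2 a3 a4 b15 a6 a7
  row 2: a1 b22 a3 a4 a5 a6 b27
  row 3: b31 b32 b33 a4 b35 b36 a7
Rows 1 and 3 agree on PName; apply PName→Room, Ward and equate their Room, Ward entries.
Rows 1 and 2 agree on Ward; apply Ward→PName and equate their PName entries.
No row becomes fully distinguished — the join is lossy.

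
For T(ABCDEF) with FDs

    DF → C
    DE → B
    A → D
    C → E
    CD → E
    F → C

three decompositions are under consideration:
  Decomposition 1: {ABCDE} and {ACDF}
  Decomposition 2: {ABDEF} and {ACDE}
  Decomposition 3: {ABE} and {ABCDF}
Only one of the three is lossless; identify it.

Decomposition 1: common = {ACD}, closure = {ABCDE} → lossless.
Decomposition 2: common = {ADE}, closure = {ABDE} → lossy.
Decomposition 3: common = {AB}, closure = {ABD} → lossy.

Decomposition 1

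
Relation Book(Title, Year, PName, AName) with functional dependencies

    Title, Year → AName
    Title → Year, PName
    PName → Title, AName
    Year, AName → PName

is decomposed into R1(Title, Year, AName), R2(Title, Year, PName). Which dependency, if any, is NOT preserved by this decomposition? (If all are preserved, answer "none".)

none

Title, Year → AName lies within R1.
Title → Year, PName lies within R2.
PName → Title, AName: restricted closure across fragments reaches Title, AName.
Year, AName → PName: restricted closure across fragments reaches PName.
Every dependency is enforceable on the fragments, so the decomposition is dependency-preserving.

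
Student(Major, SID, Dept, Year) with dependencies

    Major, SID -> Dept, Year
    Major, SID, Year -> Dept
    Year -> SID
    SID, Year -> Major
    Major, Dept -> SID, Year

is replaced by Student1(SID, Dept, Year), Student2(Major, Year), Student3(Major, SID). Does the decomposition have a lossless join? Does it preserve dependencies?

Lossless test (chase): Rows 1 and 2 agree on Year; apply Year→SID and equate their SID entries. Rows 1 and 2 agree on SID, Year; apply SID, Year→Major and equate their Major entries. Rows 1 and 2 agree on Major, SID; apply Major, SID→Dept, Year and equate their Dept, Year entries. Rows 1 and 3 agree on Major, SID; apply Major, SID→Dept, Year and equate their Dept, Year entries. Row 1 is now all distinguished symbols — the join is lossless.
Dependency preservation: the restricted closure of {Major, SID} across the fragments never reaches {Dept, Year}, so Major, SID → Dept, Year cannot be enforced without a join — not preserved.

lossless but not dependency-preserving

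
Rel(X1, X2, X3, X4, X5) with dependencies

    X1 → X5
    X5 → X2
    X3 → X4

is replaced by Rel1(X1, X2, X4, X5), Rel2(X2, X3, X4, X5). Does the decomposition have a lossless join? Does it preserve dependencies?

Lossless test: (X2, X4, X5)⁺ = {X2, X4, X5}, which is a superkey of neither fragment — lossy.
Dependency preservation: every FD's attributes lie within a single fragment, so each can be enforced locally — preserved.

lossy but dependency-preserving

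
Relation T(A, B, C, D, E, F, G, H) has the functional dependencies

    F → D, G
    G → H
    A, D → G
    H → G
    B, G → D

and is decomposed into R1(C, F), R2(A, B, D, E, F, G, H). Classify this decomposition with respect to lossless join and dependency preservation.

Lossless test: (F)⁺ = {D, F, G, H}, which is a superkey of neither fragment — lossy.
Dependency preservation: every FD's attributes lie within a single fragment, so each can be enforced locally — preserved.

lossy but dependency-preserving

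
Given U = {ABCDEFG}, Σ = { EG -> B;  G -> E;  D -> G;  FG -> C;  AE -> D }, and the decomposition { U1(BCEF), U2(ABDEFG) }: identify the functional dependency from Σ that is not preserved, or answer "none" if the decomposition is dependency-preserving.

FG -> C

Check FG → C: no single fragment contains all of {CFG}, and the restricted closure of {FG} across the fragments never reaches {C}.
EG → B is preserved.
G → E is preserved.
D → G is preserved.
AE → D is preserved.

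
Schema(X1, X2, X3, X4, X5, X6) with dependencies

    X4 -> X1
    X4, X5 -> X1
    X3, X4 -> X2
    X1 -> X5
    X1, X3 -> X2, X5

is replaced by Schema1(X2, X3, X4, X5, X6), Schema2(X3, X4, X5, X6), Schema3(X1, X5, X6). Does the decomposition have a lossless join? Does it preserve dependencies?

Lossless test (chase): Rows 1 and 2 agree on X4; apply X4→X1 and equate their X1 entries. Rows 1 and 2 agree on X3, X4; apply X3, X4→X2 and equate their X2 entries. No row becomes fully distinguished — the join is lossy.
Dependency preservation: the restricted closure of {X4} across the fragments never reaches {X1}, so X4 → X1 cannot be enforced without a join — not preserved.

lossy and not dependency-preserving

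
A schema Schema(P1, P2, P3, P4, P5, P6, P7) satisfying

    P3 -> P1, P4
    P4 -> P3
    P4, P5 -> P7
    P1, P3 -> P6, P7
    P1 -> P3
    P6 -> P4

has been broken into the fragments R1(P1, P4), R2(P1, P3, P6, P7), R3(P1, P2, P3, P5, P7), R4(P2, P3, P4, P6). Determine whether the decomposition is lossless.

Chase test. Columns are P1, P2, P3, P4, P5, P6, P7; row i has aⱼ where attribute j ∈ Ri, else bᵢⱼ.
Initial tableau (one row per fragment):
  row 1: a1 b12 b13 a4 b15 b16 b17
  row 2: a1 b22 a3 b24 b25 a6 a7
  row 3: a1 a2 a3 b34 a5 b36 a7
  row 4: b41 a2 a3 a4 b45 a6 b47
Rows 2 and 3 agree on P3; apply P3→P1, P4 and equate their P1, P4 entries.
Rows 2 and 4 agree on P3; apply P3→P1, P4 and equate their P1, P4 entries.
Rows 1 and 2 agree on P4; apply P4→P3 and equate their P3 entries.
Rows 1 and 2 agree on P1, P3; apply P1, P3→P6, P7 and equate their P6, P7 entries.
Rows 1 and 3 agree on P1, P3; apply P1, P3→P6, P7 and equate their P6, P7 entries.
Rows 1 and 4 agree on P1, P3; apply P1, P3→P6, P7 and equate their P6, P7 entries.
Row 3 is now all distinguished symbols — the join is lossless.

Yes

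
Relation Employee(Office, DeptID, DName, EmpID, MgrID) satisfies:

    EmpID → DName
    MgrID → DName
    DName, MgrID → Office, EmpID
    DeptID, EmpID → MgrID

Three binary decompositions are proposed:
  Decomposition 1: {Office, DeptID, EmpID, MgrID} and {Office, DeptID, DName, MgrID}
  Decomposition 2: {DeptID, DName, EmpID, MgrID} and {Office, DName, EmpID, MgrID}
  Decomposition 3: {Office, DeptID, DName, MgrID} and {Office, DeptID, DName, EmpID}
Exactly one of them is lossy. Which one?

Decomposition 3

Decomposition 1: common = {Office, DeptID, MgrID}, closure = {Office, DeptID, DName, EmpID, MgrID} → lossless.
Decomposition 2: common = {DName, EmpID, MgrID}, closure = {Office, DName, EmpID, MgrID} → lossless.
Decomposition 3: common = {Office, DeptID, DName}, closure = {Office, DeptID, DName} → lossy.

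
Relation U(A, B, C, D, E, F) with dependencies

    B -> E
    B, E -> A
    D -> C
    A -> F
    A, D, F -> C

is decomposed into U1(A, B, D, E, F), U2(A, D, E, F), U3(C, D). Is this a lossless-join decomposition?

Yes

Chase test. Columns are A, B, C, D, E, F; row i has aⱼ where attribute j ∈ Ui, else bᵢⱼ.
Initial tableau (one row per fragment):
  row 1: a1 a2 b13 a4 a5 a6
  row 2: a1 b22 b23 a4 a5 a6
  row 3: b31 b32 a3 a4 b35 b36
Rows 1 and 2 agree on D; apply D→C and equate their C entries.
Rows 1 and 3 agree on D; apply D→C and equate their C entries.
Row 1 is now all distinguished symbols — the join is lossless.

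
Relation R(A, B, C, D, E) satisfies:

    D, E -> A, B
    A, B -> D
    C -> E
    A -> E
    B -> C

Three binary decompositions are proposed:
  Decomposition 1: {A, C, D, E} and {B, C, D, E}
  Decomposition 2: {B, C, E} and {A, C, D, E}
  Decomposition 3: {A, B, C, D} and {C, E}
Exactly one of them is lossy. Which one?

Decomposition 2

Decomposition 1: common = {C, D, E}, closure = {A, B, C, D, E} → lossless.
Decomposition 2: common = {C, E}, closure = {C, E} → lossy.
Decomposition 3: common = {C}, closure = {C, E} → lossless.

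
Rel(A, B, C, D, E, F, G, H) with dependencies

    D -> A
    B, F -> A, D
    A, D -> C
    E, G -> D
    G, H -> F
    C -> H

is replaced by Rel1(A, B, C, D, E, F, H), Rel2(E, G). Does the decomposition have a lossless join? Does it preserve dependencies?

Lossless test: (E)⁺ = {E}, which is a superkey of neither fragment — lossy.
Dependency preservation: the restricted closure of {E, G} across the fragments never reaches {D}, so E, G → D cannot be enforced without a join — not preserved.

lossy and not dependency-preserving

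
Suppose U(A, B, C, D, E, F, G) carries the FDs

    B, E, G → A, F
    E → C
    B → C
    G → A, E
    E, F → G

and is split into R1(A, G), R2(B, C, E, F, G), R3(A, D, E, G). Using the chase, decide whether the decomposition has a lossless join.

Chase test. Columns are A, B, C, D, E, F, G; row i has aⱼ where attribute j ∈ Ri, else bᵢⱼ.
Initial tableau (one row per fragment):
  row 1: a1 b12 b13 b14 b15 b16 a7
  row 2: b21 a2 a3 b24 a5 a6 a7
  row 3: a1 b32 b33 a4 a5 b36 a7
Rows 2 and 3 agree on E; apply E→C and equate their C entries.
Rows 1 and 2 agree on G; apply G→A, E and equate their A, E entries.
Rows 1 and 2 agree on E; apply E→C and equate their C entries.
No row becomes fully distinguished — the join is lossy.

No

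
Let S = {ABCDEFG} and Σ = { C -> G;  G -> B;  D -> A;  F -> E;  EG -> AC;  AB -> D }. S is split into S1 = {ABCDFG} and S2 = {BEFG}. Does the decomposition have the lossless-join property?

Common attributes: S1 ∩ S2 = {BFG}.
Closure of {BFG}: F → E applies, adding E; EG → AC applies, adding AC; AB → D applies, adding D. So (BFG)⁺ = {ABCDEFG}.
This closure contains every attribute of S1, so S1 ∩ S2 → S1. The join is lossless.

Yes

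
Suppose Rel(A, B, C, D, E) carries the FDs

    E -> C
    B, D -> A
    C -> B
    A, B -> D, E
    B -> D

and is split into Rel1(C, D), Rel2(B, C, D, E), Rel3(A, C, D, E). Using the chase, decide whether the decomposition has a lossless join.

Yes

Chase test. Columns are A, B, C, D, E; row i has aⱼ where attribute j ∈ Reli, else bᵢⱼ.
Initial tableau (one row per fragment):
  row 1: b11 b12 a3 a4 b15
  row 2: b21 a2 a3 a4 a5
  row 3: a1 b32 a3 a4 a5
Rows 1 and 2 agree on C; apply C→B and equate their B entries.
Rows 1 and 3 agree on C; apply C→B and equate their B entries.
Rows 1 and 2 agree on B, D; apply B, D→A and equate their A entries.
Rows 1 and 3 agree on B, D; apply B, D→A and equate their A entries.
Rows 1 and 2 agree on A, B; apply A, B→D, E and equate their D, E entries.
Row 1 is now all distinguished symbols — the join is lossless.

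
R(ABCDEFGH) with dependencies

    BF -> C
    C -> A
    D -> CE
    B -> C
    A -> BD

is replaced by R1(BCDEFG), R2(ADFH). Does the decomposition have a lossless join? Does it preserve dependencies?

lossy but dependency-preserving

Lossless test: (DF)⁺ = {ABCDEF}, which is a superkey of neither fragment — lossy.
Dependency preservation: C → A; A → BD are not contained in any single fragment, but the restricted closure of each left-hand side across the fragments still reaches the right-hand side; the remaining FDs each lie inside some fragment. All dependencies are preserved.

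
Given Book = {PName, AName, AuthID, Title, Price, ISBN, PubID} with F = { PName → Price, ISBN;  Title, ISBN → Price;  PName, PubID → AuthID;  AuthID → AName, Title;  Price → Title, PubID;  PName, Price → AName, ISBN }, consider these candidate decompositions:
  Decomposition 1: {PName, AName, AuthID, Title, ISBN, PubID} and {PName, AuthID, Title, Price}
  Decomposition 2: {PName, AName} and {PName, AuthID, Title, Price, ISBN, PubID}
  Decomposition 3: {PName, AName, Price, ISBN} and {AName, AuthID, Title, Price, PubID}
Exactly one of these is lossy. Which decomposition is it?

Decomposition 3

Decomposition 1: common = {PName, AuthID, Title}, closure = {PName, AName, AuthID, Title, Price, ISBN, PubID} → lossless.
Decomposition 2: common = {PName}, closure = {PName, AName, AuthID, Title, Price, ISBN, PubID} → lossless.
Decomposition 3: common = {AName, Price}, closure = {AName, Title, Price, PubID} → lossy.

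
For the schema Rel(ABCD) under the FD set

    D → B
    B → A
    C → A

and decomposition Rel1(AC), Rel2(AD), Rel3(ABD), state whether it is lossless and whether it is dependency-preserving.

lossy but dependency-preserving

Lossless test (chase): Rows 2 and 3 agree on D; apply D→B and equate their B entries. No row becomes fully distinguished — the join is lossy.
Dependency preservation: every FD's attributes lie within a single fragment, so each can be enforced locally — preserved.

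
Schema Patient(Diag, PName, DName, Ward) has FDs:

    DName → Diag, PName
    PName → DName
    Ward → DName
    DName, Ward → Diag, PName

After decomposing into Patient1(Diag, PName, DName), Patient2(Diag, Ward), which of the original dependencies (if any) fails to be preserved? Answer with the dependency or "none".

Check Ward → DName: no single fragment contains all of {DName, Ward}, and the restricted closure of {Ward} across the fragments never reaches {DName}.
DName → Diag, PName is preserved.
PName → DName is preserved.
DName, Ward → Diag, PName is preserved.

Ward → DName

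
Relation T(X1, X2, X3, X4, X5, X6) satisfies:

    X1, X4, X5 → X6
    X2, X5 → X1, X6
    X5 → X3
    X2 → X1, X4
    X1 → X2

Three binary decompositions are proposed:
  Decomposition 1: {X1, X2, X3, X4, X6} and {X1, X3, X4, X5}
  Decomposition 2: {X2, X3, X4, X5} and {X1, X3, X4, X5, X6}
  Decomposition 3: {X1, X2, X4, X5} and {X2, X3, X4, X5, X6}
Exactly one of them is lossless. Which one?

Decomposition 1: common = {X1, X3, X4}, closure = {X1, X2, X3, X4} → lossy.
Decomposition 2: common = {X3, X4, X5}, closure = {X3, X4, X5} → lossy.
Decomposition 3: common = {X2, X4, X5}, closure = {X1, X2, X3, X4, X5, X6} → lossless.

Decomposition 3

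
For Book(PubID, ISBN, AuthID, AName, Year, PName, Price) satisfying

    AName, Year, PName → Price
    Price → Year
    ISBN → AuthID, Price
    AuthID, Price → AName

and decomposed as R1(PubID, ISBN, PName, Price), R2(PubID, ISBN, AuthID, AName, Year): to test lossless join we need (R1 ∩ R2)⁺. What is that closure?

R1 ∩ R2 = {PubID, ISBN}.
ISBN → AuthID, Price applies, adding AuthID, Price
AuthID, Price → AName applies, adding AName
Price → Year applies, adding Year
Closure: {PubID, ISBN, AuthID, AName, Year, Price}.

PubID, ISBN, AuthID, AName, Year, Price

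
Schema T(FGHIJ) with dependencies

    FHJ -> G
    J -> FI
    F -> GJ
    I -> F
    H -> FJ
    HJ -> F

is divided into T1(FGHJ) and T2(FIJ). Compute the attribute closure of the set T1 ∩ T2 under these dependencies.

FGIJ

T1 ∩ T2 = {FJ}.
J → FI applies, adding I
F → GJ applies, adding G
Closure: {FGIJ}.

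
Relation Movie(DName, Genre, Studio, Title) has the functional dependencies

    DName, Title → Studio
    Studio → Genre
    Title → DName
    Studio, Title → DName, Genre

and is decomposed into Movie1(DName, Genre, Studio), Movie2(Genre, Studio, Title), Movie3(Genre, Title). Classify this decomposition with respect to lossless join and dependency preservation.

Lossless test (chase): Rows 2 and 3 agree on Title; apply Title→DName and equate their DName entries. Rows 2 and 3 agree on DName, Title; apply DName, Title→Studio and equate their Studio entries. No row becomes fully distinguished — the join is lossy.
Dependency preservation: the restricted closure of {Title} across the fragments never reaches {DName}, so Title → DName cannot be enforced without a join — not preserved.

lossy and not dependency-preserving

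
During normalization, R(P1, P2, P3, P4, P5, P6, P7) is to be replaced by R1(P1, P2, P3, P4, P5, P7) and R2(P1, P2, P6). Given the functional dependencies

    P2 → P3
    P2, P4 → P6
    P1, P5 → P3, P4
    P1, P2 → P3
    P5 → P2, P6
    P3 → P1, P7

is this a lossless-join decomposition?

No

Common attributes: R1 ∩ R2 = {P1, P2}.
Closure of {P1, P2}: P2 → P3 applies, adding P3; P3 → P1, P7 applies, adding P7. So (P1, P2)⁺ = {P1, P2, P3, P7}.
The closure contains neither all of R1 = {P1, P2, P3, P4, P5, P7} nor all of R2 = {P1, P2, P6}, so the common attributes are not a superkey of either fragment. The join is lossy.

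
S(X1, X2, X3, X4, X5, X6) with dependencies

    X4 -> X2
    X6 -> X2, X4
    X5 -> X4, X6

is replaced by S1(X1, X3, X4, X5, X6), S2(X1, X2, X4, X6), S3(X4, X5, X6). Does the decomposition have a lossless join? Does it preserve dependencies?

lossless and dependency-preserving

Lossless test (chase): Rows 1 and 2 agree on X4; apply X4→X2 and equate their X2 entries. Rows 1 and 3 agree on X4; apply X4→X2 and equate their X2 entries. Row 1 is now all distinguished symbols — the join is lossless.
Dependency preservation: every FD's attributes lie within a single fragment, so each can be enforced locally — preserved.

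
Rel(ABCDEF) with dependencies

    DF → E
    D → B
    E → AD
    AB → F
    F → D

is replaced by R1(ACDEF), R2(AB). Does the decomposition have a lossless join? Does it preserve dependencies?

lossy and not dependency-preserving

Lossless test: (A)⁺ = {A}, which is a superkey of neither fragment — lossy.
Dependency preservation: the restricted closure of {D} across the fragments never reaches {B}, so D → B cannot be enforced without a join — not preserved.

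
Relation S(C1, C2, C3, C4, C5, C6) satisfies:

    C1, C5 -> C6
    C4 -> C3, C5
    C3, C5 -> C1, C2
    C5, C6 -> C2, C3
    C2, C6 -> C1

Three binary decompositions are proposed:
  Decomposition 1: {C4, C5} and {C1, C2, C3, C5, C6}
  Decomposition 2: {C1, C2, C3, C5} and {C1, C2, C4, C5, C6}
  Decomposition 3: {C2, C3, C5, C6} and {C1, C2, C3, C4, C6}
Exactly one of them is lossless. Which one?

Decomposition 2

Decomposition 1: common = {C5}, closure = {C5} → lossy.
Decomposition 2: common = {C1, C2, C5}, closure = {C1, C2, C3, C5, C6} → lossless.
Decomposition 3: common = {C2, C3, C6}, closure = {C1, C2, C3, C6} → lossy.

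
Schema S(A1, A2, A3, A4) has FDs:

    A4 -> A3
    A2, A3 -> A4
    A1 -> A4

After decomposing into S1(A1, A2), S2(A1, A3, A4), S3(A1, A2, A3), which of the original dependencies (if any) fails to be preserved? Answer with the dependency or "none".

A2, A3 -> A4

Check A2, A3 → A4: no single fragment contains all of {A2, A3, A4}, and the restricted closure of {A2, A3} across the fragments never reaches {A4}.
A4 → A3 is preserved.
A1 → A4 is preserved.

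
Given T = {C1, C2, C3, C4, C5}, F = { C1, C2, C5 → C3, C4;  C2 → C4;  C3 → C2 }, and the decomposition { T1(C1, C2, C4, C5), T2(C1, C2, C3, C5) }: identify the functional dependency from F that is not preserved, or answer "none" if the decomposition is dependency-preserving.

none

C1, C2, C5 → C3, C4: restricted closure across fragments reaches C3, C4.
C2 → C4 lies within T1.
C3 → C2 lies within T2.
Every dependency is enforceable on the fragments, so the decomposition is dependency-preserving.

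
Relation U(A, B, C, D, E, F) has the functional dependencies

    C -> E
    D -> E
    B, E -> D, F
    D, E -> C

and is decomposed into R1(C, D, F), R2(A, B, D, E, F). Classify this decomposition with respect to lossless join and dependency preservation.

Lossless test: (D, F)⁺ = {C, D, E, F}, which contains all of one fragment — lossless.
Dependency preservation: the restricted closure of {C} across the fragments never reaches {E}, so C → E cannot be enforced without a join — not preserved.

lossless but not dependency-preserving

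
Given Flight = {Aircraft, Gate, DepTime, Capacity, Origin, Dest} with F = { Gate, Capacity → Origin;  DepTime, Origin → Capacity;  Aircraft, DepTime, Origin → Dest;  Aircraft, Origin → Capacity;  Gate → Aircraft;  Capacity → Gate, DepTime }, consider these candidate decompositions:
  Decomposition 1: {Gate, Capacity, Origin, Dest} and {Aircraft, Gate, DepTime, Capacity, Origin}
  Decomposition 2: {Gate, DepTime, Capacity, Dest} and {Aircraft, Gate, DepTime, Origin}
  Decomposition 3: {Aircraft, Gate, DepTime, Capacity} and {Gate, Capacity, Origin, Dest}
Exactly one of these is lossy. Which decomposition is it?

Decomposition 2

Decomposition 1: common = {Gate, Capacity, Origin}, closure = {Aircraft, Gate, DepTime, Capacity, Origin, Dest} → lossless.
Decomposition 2: common = {Gate, DepTime}, closure = {Aircraft, Gate, DepTime} → lossy.
Decomposition 3: common = {Gate, Capacity}, closure = {Aircraft, Gate, DepTime, Capacity, Origin, Dest} → lossless.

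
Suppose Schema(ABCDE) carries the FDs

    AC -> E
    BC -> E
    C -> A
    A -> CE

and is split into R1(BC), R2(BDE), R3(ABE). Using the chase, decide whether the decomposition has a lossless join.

No

Chase test. Columns are ABCDE; row i has aⱼ where attribute j ∈ Ri, else bᵢⱼ.
Initial tableau (one row per fragment):
  row 1: b11 a2 a3 b14 b15
  row 2: b21 a2 b23 a4 a5
  row 3: a1 a2 b33 b34 a5
No row becomes fully distinguished — the join is lossy.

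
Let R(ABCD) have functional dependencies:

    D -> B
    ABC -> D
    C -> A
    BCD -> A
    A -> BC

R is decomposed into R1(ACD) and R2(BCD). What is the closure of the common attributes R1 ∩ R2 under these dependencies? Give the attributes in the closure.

ABCD

R1 ∩ R2 = {CD}.
D → B applies, adding B
C → A applies, adding A
Closure: {ABCD}.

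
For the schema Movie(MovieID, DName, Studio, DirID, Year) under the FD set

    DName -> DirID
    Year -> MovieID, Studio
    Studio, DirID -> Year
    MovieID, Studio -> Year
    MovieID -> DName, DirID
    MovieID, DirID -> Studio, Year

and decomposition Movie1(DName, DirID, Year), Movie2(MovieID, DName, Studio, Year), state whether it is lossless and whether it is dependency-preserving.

Lossless test: (DName, Year)⁺ = {MovieID, DName, Studio, DirID, Year}, which contains all of one fragment — lossless.
Dependency preservation: the restricted closure of {Studio, DirID} across the fragments never reaches {Year}, so Studio, DirID → Year cannot be enforced without a join — not preserved.

lossless but not dependency-preserving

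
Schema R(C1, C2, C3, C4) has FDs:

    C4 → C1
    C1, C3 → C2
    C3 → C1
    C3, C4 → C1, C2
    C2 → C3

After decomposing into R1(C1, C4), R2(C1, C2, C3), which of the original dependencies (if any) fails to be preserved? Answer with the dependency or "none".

none

C4 → C1 lies within R1.
C1, C3 → C2 lies within R2.
C3 → C1 lies within R2.
C3, C4 → C1, C2: restricted closure across fragments reaches C1, C2.
C2 → C3 lies within R2.
Every dependency is enforceable on the fragments, so the decomposition is dependency-preserving.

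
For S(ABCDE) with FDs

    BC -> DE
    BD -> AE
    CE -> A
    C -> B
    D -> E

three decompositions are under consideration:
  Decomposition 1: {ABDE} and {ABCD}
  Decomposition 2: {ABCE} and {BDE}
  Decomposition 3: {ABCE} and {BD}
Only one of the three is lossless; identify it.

Decomposition 1: common = {ABD}, closure = {ABDE} → lossless.
Decomposition 2: common = {BE}, closure = {BE} → lossy.
Decomposition 3: common = {B}, closure = {B} → lossy.

Decomposition 1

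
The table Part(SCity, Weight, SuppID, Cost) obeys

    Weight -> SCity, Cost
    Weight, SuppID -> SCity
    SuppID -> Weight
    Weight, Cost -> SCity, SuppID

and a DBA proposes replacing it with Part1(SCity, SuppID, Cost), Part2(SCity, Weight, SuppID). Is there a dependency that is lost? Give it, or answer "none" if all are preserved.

Weight → SCity, Cost: restricted closure across fragments reaches SCity, Cost.
Weight, SuppID → SCity lies within Part2.
SuppID → Weight lies within Part2.
Weight, Cost → SCity, SuppID: restricted closure across fragments reaches SCity, SuppID.
Every dependency is enforceable on the fragments, so the decomposition is dependency-preserving.

none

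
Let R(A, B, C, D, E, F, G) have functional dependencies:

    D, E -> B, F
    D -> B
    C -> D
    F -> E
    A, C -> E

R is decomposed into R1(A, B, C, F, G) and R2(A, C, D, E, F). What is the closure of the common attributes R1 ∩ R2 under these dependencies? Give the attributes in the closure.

R1 ∩ R2 = {A, C, F}.
C → D applies, adding D
F → E applies, adding E
D, E → B, F applies, adding B
Closure: {A, B, C, D, E, F}.

A, B, C, D, E, F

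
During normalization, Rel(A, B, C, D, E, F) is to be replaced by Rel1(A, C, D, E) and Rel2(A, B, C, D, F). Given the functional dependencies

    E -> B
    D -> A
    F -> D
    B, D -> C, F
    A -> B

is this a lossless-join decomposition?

Yes

Common attributes: Rel1 ∩ Rel2 = {A, C, D}.
Closure of {A, C, D}: A → B applies, adding B; B, D → C, F applies, adding F. So (A, C, D)⁺ = {A, B, C, D, F}.
This closure contains every attribute of Rel2, so Rel1 ∩ Rel2 → Rel2. The join is lossless.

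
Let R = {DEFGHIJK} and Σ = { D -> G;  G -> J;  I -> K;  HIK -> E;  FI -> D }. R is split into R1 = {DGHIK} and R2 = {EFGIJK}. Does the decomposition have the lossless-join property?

Common attributes: R1 ∩ R2 = {GIK}.
Closure of {GIK}: G → J applies, adding J. So (GIK)⁺ = {GIJK}.
The closure contains neither all of R1 = {DGHIK} nor all of R2 = {EFGIJK}, so the common attributes are not a superkey of either fragment. The join is lossy.

No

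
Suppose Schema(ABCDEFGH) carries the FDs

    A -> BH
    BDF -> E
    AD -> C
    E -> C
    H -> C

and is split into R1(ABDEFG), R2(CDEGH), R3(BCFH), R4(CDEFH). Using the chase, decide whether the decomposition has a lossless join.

No

Chase test. Columns are ABCDEFGH; row i has aⱼ where attribute j ∈ Ri, else bᵢⱼ.
Initial tableau (one row per fragment):
  row 1: a1 a2 b13 a4 a5 a6 a7 b18
  row 2: b21 b22 a3 a4 a5 b26 a7 a8
  row 3: b31 a2 a3 b34 b35 a6 b37 a8
  row 4: b41 b42 a3 a4 a5 a6 b47 a8
Rows 1 and 2 agree on E; apply E→C and equate their C entries.
No row becomes fully distinguished — the join is lossy.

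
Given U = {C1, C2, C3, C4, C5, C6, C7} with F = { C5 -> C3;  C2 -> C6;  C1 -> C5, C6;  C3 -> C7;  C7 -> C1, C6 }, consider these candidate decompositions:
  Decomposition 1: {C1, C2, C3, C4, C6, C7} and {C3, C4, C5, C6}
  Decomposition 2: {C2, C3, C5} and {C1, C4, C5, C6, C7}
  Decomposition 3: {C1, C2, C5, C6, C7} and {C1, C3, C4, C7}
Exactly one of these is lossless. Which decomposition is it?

Decomposition 1: common = {C3, C4, C6}, closure = {C1, C3, C4, C5, C6, C7} → lossless.
Decomposition 2: common = {C5}, closure = {C1, C3, C5, C6, C7} → lossy.
Decomposition 3: common = {C1, C7}, closure = {C1, C3, C5, C6, C7} → lossy.

Decomposition 1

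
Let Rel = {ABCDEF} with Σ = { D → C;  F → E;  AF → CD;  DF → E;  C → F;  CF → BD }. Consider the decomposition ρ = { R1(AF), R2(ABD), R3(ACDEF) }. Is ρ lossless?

Chase test. Columns are ABCDEF; row i has aⱼ where attribute j ∈ Ri, else bᵢⱼ.
Initial tableau (one row per fragment):
  row 1: a1 b12 b13 b14 b15 a6
  row 2: a1 a2 b23 a4 b25 b26
  row 3: a1 b32 a3 a4 a5 a6
Rows 2 and 3 agree on D; apply D→C and equate their C entries.
Rows 1 and 3 agree on F; apply F→E and equate their E entries.
Rows 1 and 3 agree on AF; apply AF→CD and equate their CD entries.
Rows 1 and 2 agree on C; apply C→F and equate their F entries.
Rows 1 and 2 agree on CF; apply CF→BD and equate their BD entries.
Rows 1 and 3 agree on CF; apply CF→BD and equate their BD entries.
Rows 1 and 2 agree on F; apply F→E and equate their E entries.
Row 1 is now all distinguished symbols — the join is lossless.

Yes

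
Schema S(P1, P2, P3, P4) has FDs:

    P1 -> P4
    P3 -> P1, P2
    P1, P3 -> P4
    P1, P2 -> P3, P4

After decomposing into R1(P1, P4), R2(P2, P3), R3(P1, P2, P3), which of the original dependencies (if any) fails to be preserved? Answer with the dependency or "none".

P1 → P4 lies within R1.
P3 → P1, P2 lies within R3.
P1, P3 → P4: restricted closure across fragments reaches P4.
P1, P2 → P3, P4: restricted closure across fragments reaches P3, P4.
Every dependency is enforceable on the fragments, so the decomposition is dependency-preserving.

none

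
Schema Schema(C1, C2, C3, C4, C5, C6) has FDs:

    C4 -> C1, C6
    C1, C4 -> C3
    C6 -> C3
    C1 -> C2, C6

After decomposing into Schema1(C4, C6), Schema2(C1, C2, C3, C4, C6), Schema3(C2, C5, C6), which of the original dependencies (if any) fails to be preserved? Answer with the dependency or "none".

C4 → C1, C6 lies within Schema2.
C1, C4 → C3 lies within Schema2.
C6 → C3 lies within Schema2.
C1 → C2, C6 lies within Schema2.
Every dependency is enforceable on the fragments, so the decomposition is dependency-preserving.

none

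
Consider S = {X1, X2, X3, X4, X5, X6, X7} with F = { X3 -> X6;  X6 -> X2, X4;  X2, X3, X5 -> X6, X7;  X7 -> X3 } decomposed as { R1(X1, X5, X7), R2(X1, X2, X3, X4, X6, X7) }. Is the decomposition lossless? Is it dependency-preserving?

Lossless test: (X1, X7)⁺ = {X1, X2, X3, X4, X6, X7}, which contains all of one fragment — lossless.
Dependency preservation: the restricted closure of {X2, X3, X5} across the fragments never reaches {X6, X7}, so X2, X3, X5 → X6, X7 cannot be enforced without a join — not preserved.

lossless but not dependency-preserving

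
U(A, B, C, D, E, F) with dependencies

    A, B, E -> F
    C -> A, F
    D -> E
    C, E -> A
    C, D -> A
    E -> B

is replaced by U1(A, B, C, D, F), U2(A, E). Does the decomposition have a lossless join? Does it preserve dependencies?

Lossless test: (A)⁺ = {A}, which is a superkey of neither fragment — lossy.
Dependency preservation: the restricted closure of {A, B, E} across the fragments never reaches {F}, so A, B, E → F cannot be enforced without a join — not preserved.

lossy and not dependency-preserving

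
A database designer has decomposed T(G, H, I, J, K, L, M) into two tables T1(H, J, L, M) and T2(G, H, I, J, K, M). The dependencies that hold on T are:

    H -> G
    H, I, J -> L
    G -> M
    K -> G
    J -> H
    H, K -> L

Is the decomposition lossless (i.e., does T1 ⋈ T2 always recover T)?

Common attributes: T1 ∩ T2 = {H, J, M}.
Closure of {H, J, M}: H → G applies, adding G. So (H, J, M)⁺ = {G, H, J, M}.
The closure contains neither all of T1 = {H, J, L, M} nor all of T2 = {G, H, I, J, K, M}, so the common attributes are not a superkey of either fragment. The join is lossy.

No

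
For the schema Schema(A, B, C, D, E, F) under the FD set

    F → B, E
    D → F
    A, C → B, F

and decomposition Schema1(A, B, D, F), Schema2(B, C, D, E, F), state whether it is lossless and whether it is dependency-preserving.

lossy and not dependency-preserving

Lossless test: (B, D, F)⁺ = {B, D, E, F}, which is a superkey of neither fragment — lossy.
Dependency preservation: the restricted closure of {A, C} across the fragments never reaches {B, F}, so A, C → B, F cannot be enforced without a join — not preserved.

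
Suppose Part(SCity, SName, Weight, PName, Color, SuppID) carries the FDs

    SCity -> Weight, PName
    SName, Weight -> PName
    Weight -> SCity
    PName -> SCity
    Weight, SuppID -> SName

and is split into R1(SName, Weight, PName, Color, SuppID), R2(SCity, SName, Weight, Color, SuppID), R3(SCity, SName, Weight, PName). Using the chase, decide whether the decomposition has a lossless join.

Yes

Chase test. Columns are SCity, SName, Weight, PName, Color, SuppID; row i has aⱼ where attribute j ∈ Ri, else bᵢⱼ.
Initial tableau (one row per fragment):
  row 1: b11 a2 a3 a4 a5 a6
  row 2: a1 a2 a3 b24 a5 a6
  row 3: a1 a2 a3 a4 b35 b36
Rows 2 and 3 agree on SCity; apply SCity→Weight, PName and equate their Weight, PName entries.
Rows 1 and 2 agree on Weight; apply Weight→SCity and equate their SCity entries.
Row 1 is now all distinguished symbols — the join is lossless.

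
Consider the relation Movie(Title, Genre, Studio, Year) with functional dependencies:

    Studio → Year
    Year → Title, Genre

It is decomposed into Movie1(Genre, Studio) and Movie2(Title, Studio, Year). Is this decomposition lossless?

Yes

Common attributes: Movie1 ∩ Movie2 = {Studio}.
Closure of {Studio}: Studio → Year applies, adding Year; Year → Title, Genre applies, adding Title, Genre. So (Studio)⁺ = {Title, Genre, Studio, Year}.
This closure contains every attribute of Movie1, so Movie1 ∩ Movie2 → Movie1. The join is lossless.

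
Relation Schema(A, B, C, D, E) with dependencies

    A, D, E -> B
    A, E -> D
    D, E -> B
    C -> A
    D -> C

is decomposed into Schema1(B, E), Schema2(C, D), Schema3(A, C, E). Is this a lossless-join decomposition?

Chase test. Columns are A, B, C, D, E; row i has aⱼ where attribute j ∈ Schemai, else bᵢⱼ.
Initial tableau (one row per fragment):
  row 1: b11 a2 b13 b14 a5
  row 2: b21 b22 a3 a4 b25
  row 3: a1 b32 a3 b34 a5
Rows 2 and 3 agree on C; apply C→A and equate their A entries.
No row becomes fully distinguished — the join is lossy.

No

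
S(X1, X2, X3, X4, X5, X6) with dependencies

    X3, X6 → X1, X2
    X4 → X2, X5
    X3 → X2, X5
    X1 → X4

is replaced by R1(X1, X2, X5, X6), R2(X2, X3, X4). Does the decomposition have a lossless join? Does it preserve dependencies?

lossy and not dependency-preserving

Lossless test: (X2)⁺ = {X2}, which is a superkey of neither fragment — lossy.
Dependency preservation: the restricted closure of {X3, X6} across the fragments never reaches {X1, X2}, so X3, X6 → X1, X2 cannot be enforced without a join — not preserved.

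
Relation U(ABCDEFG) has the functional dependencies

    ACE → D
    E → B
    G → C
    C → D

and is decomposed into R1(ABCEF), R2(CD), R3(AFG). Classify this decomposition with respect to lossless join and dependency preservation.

Lossless test (chase): Rows 1 and 2 agree on C; apply C→D and equate their D entries. No row becomes fully distinguished — the join is lossy.
Dependency preservation: the restricted closure of {G} across the fragments never reaches {C}, so G → C cannot be enforced without a join — not preserved.

lossy and not dependency-preserving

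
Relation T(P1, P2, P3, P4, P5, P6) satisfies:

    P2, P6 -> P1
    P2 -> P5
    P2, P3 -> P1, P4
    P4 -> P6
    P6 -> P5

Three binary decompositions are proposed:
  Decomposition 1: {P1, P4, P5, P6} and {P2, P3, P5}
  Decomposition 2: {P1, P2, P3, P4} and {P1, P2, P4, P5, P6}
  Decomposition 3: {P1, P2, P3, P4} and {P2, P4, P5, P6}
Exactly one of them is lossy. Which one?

Decomposition 1: common = {P5}, closure = {P5} → lossy.
Decomposition 2: common = {P1, P2, P4}, closure = {P1, P2, P4, P5, P6} → lossless.
Decomposition 3: common = {P2, P4}, closure = {P1, P2, P4, P5, P6} → lossless.

Decomposition 1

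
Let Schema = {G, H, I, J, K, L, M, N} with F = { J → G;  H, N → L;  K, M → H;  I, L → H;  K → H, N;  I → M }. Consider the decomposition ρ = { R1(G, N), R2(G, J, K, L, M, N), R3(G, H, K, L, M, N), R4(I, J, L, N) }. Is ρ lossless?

Chase test. Columns are G, H, I, J, K, L, M, N; row i has aⱼ where attribute j ∈ Ri, else bᵢⱼ.
Initial tableau (one row per fragment):
  row 1: a1 b12 b13 b14 b15 b16 b17 a8
  row 2: a1 b22 b23 a4 a5 a6 a7 a8
  row 3: a1 a2 b33 b34 a5 a6 a7 a8
  row 4: b41 b42 a3 a4 b45 a6 b47 a8
Rows 2 and 4 agree on J; apply J→G and equate their G entries.
Rows 2 and 3 agree on K, M; apply K, M→H and equate their H entries.
No row becomes fully distinguished — the join is lossy.

No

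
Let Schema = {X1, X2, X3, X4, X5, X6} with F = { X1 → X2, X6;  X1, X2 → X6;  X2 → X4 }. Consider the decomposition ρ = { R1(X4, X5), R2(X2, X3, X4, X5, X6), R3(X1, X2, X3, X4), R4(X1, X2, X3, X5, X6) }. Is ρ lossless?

Chase test. Columns are X1, X2, X3, X4, X5, X6; row i has aⱼ where attribute j ∈ Ri, else bᵢⱼ.
Initial tableau (one row per fragment):
  row 1: b11 b12 b13 a4 a5 b16
  row 2: b21 a2 a3 a4 a5 a6
  row 3: a1 a2 a3 a4 b35 b36
  row 4: a1 a2 a3 b44 a5 a6
Rows 3 and 4 agree on X1; apply X1→X2, X6 and equate their X2, X6 entries.
Rows 2 and 4 agree on X2; apply X2→X4 and equate their X4 entries.
Row 4 is now all distinguished symbols — the join is lossless.

Yes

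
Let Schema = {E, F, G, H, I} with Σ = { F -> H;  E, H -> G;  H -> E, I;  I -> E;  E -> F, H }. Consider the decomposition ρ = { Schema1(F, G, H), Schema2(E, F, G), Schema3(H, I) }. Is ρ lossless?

Yes

Chase test. Columns are E, F, G, H, I; row i has aⱼ where attribute j ∈ Schemai, else bᵢⱼ.
Initial tableau (one row per fragment):
  row 1: b11 a2 a3 a4 b15
  row 2: a1 a2 a3 b24 b25
  row 3: b31 b32 b33 a4 a5
Rows 1 and 2 agree on F; apply F→H and equate their H entries.
Rows 1 and 2 agree on H; apply H→E, I and equate their E, I entries.
Rows 1 and 3 agree on H; apply H→E, I and equate their E, I entries.
Rows 1 and 3 agree on E; apply E→F, H and equate their F, H entries.
Rows 1 and 3 agree on E, H; apply E, H→G and equate their G entries.
Row 1 is now all distinguished symbols — the join is lossless.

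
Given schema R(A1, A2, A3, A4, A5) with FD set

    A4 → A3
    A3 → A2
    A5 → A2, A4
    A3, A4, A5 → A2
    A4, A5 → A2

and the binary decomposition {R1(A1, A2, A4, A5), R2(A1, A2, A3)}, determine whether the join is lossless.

Common attributes: R1 ∩ R2 = {A1, A2}.
No dependency enlarges {A1, A2}, so (A1, A2)⁺ = {A1, A2}.
The closure contains neither all of R1 = {A1, A2, A4, A5} nor all of R2 = {A1, A2, A3}, so the common attributes are not a superkey of either fragment. The join is lossy.

No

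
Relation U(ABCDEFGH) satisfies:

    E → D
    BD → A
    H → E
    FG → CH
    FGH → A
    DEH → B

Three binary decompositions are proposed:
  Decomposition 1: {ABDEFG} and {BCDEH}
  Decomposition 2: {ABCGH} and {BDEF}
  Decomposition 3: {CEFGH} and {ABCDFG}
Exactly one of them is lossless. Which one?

Decomposition 3

Decomposition 1: common = {BDE}, closure = {ABDE} → lossy.
Decomposition 2: common = {B}, closure = {B} → lossy.
Decomposition 3: common = {CFG}, closure = {ABCDEFGH} → lossless.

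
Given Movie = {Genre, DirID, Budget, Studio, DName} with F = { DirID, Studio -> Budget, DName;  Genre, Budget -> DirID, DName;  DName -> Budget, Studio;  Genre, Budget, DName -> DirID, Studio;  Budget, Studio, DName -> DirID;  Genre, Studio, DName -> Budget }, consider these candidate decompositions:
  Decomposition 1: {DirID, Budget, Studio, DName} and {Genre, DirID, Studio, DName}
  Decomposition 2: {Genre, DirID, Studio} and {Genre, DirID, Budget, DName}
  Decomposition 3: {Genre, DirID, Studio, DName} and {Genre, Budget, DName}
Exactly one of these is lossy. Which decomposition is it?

Decomposition 2

Decomposition 1: common = {DirID, Studio, DName}, closure = {DirID, Budget, Studio, DName} → lossless.
Decomposition 2: common = {Genre, DirID}, closure = {Genre, DirID} → lossy.
Decomposition 3: common = {Genre, DName}, closure = {Genre, DirID, Budget, Studio, DName} → lossless.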